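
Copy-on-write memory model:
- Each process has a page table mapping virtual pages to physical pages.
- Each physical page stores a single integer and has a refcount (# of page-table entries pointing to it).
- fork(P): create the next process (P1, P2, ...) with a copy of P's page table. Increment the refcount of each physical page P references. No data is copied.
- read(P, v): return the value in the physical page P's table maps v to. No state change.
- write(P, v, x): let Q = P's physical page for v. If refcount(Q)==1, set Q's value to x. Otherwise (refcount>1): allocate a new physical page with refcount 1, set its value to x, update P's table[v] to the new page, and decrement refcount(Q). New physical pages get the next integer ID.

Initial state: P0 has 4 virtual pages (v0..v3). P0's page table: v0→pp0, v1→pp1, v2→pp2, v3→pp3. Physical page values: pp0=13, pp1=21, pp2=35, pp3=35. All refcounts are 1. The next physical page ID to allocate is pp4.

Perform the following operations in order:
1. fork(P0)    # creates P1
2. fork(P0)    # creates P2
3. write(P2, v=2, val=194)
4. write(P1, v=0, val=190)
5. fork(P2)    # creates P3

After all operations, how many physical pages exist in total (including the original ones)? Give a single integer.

Answer: 6

Derivation:
Op 1: fork(P0) -> P1. 4 ppages; refcounts: pp0:2 pp1:2 pp2:2 pp3:2
Op 2: fork(P0) -> P2. 4 ppages; refcounts: pp0:3 pp1:3 pp2:3 pp3:3
Op 3: write(P2, v2, 194). refcount(pp2)=3>1 -> COPY to pp4. 5 ppages; refcounts: pp0:3 pp1:3 pp2:2 pp3:3 pp4:1
Op 4: write(P1, v0, 190). refcount(pp0)=3>1 -> COPY to pp5. 6 ppages; refcounts: pp0:2 pp1:3 pp2:2 pp3:3 pp4:1 pp5:1
Op 5: fork(P2) -> P3. 6 ppages; refcounts: pp0:3 pp1:4 pp2:2 pp3:4 pp4:2 pp5:1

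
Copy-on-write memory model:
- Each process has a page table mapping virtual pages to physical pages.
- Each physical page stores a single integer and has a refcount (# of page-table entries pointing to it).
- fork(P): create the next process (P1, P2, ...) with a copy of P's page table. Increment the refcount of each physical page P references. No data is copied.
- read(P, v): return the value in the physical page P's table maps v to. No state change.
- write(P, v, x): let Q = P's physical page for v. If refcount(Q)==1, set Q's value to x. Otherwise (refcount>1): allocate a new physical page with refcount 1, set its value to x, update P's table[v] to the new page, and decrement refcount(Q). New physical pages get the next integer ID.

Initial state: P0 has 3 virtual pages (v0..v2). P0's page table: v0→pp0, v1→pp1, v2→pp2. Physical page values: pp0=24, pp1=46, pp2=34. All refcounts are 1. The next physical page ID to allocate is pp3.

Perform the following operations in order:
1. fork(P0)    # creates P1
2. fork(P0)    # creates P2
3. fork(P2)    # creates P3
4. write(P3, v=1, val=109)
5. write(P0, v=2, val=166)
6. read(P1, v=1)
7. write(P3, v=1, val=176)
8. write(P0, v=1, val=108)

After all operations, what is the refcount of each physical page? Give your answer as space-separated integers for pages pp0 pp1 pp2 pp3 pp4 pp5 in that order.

Op 1: fork(P0) -> P1. 3 ppages; refcounts: pp0:2 pp1:2 pp2:2
Op 2: fork(P0) -> P2. 3 ppages; refcounts: pp0:3 pp1:3 pp2:3
Op 3: fork(P2) -> P3. 3 ppages; refcounts: pp0:4 pp1:4 pp2:4
Op 4: write(P3, v1, 109). refcount(pp1)=4>1 -> COPY to pp3. 4 ppages; refcounts: pp0:4 pp1:3 pp2:4 pp3:1
Op 5: write(P0, v2, 166). refcount(pp2)=4>1 -> COPY to pp4. 5 ppages; refcounts: pp0:4 pp1:3 pp2:3 pp3:1 pp4:1
Op 6: read(P1, v1) -> 46. No state change.
Op 7: write(P3, v1, 176). refcount(pp3)=1 -> write in place. 5 ppages; refcounts: pp0:4 pp1:3 pp2:3 pp3:1 pp4:1
Op 8: write(P0, v1, 108). refcount(pp1)=3>1 -> COPY to pp5. 6 ppages; refcounts: pp0:4 pp1:2 pp2:3 pp3:1 pp4:1 pp5:1

Answer: 4 2 3 1 1 1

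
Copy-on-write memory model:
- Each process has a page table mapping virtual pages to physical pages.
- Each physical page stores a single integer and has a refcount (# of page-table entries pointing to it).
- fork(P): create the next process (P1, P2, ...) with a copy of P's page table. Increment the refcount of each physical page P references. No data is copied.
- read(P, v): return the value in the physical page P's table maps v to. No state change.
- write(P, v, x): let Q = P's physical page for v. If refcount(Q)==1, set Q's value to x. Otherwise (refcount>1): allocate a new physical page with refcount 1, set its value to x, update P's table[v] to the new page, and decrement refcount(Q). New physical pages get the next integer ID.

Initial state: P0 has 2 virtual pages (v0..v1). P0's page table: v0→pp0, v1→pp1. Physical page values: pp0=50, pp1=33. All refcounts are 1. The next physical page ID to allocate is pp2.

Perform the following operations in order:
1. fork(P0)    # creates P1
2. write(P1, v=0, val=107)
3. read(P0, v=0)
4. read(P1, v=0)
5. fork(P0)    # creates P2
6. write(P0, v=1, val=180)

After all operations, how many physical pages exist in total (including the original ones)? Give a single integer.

Answer: 4

Derivation:
Op 1: fork(P0) -> P1. 2 ppages; refcounts: pp0:2 pp1:2
Op 2: write(P1, v0, 107). refcount(pp0)=2>1 -> COPY to pp2. 3 ppages; refcounts: pp0:1 pp1:2 pp2:1
Op 3: read(P0, v0) -> 50. No state change.
Op 4: read(P1, v0) -> 107. No state change.
Op 5: fork(P0) -> P2. 3 ppages; refcounts: pp0:2 pp1:3 pp2:1
Op 6: write(P0, v1, 180). refcount(pp1)=3>1 -> COPY to pp3. 4 ppages; refcounts: pp0:2 pp1:2 pp2:1 pp3:1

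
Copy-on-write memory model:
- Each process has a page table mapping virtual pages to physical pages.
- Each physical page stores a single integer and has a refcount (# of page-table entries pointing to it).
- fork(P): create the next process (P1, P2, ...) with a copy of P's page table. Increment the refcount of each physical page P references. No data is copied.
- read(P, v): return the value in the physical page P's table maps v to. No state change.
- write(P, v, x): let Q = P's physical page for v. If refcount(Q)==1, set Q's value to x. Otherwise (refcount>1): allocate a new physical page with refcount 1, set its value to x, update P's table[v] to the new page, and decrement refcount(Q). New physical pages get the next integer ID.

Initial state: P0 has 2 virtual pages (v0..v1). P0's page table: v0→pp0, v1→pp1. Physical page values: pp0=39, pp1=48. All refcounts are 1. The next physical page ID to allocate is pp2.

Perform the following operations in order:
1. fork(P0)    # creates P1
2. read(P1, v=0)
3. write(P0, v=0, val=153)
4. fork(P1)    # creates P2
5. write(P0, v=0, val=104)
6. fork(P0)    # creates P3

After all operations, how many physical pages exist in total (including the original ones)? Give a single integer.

Answer: 3

Derivation:
Op 1: fork(P0) -> P1. 2 ppages; refcounts: pp0:2 pp1:2
Op 2: read(P1, v0) -> 39. No state change.
Op 3: write(P0, v0, 153). refcount(pp0)=2>1 -> COPY to pp2. 3 ppages; refcounts: pp0:1 pp1:2 pp2:1
Op 4: fork(P1) -> P2. 3 ppages; refcounts: pp0:2 pp1:3 pp2:1
Op 5: write(P0, v0, 104). refcount(pp2)=1 -> write in place. 3 ppages; refcounts: pp0:2 pp1:3 pp2:1
Op 6: fork(P0) -> P3. 3 ppages; refcounts: pp0:2 pp1:4 pp2:2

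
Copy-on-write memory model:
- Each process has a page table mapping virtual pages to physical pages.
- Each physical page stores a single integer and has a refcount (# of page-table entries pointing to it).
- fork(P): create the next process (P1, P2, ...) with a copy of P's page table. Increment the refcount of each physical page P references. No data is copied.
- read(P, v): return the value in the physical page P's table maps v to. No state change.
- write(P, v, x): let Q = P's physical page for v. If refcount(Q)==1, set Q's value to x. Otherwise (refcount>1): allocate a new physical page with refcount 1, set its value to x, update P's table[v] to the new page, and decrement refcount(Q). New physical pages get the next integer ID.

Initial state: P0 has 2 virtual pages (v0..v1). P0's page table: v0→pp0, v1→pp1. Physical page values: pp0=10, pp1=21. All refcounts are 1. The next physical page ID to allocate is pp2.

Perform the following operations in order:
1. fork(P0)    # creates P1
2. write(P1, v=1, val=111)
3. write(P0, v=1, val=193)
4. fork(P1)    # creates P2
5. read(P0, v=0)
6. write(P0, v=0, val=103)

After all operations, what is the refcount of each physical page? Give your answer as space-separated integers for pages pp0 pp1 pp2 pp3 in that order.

Op 1: fork(P0) -> P1. 2 ppages; refcounts: pp0:2 pp1:2
Op 2: write(P1, v1, 111). refcount(pp1)=2>1 -> COPY to pp2. 3 ppages; refcounts: pp0:2 pp1:1 pp2:1
Op 3: write(P0, v1, 193). refcount(pp1)=1 -> write in place. 3 ppages; refcounts: pp0:2 pp1:1 pp2:1
Op 4: fork(P1) -> P2. 3 ppages; refcounts: pp0:3 pp1:1 pp2:2
Op 5: read(P0, v0) -> 10. No state change.
Op 6: write(P0, v0, 103). refcount(pp0)=3>1 -> COPY to pp3. 4 ppages; refcounts: pp0:2 pp1:1 pp2:2 pp3:1

Answer: 2 1 2 1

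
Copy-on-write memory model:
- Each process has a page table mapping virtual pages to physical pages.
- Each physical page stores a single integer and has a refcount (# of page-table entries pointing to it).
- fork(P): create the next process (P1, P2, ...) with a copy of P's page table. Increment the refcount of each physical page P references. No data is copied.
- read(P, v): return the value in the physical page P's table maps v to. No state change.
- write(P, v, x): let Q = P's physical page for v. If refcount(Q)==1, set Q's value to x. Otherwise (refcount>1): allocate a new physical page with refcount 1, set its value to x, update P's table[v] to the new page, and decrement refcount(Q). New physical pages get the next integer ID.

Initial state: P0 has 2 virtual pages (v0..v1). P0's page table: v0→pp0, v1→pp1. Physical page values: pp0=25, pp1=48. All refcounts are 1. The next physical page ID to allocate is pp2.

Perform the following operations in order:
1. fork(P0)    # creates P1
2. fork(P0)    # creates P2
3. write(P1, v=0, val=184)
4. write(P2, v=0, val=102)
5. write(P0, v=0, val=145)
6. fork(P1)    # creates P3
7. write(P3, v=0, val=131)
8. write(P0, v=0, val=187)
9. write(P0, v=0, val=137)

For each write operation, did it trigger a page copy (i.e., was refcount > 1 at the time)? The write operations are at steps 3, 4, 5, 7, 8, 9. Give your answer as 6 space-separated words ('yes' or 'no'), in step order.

Op 1: fork(P0) -> P1. 2 ppages; refcounts: pp0:2 pp1:2
Op 2: fork(P0) -> P2. 2 ppages; refcounts: pp0:3 pp1:3
Op 3: write(P1, v0, 184). refcount(pp0)=3>1 -> COPY to pp2. 3 ppages; refcounts: pp0:2 pp1:3 pp2:1
Op 4: write(P2, v0, 102). refcount(pp0)=2>1 -> COPY to pp3. 4 ppages; refcounts: pp0:1 pp1:3 pp2:1 pp3:1
Op 5: write(P0, v0, 145). refcount(pp0)=1 -> write in place. 4 ppages; refcounts: pp0:1 pp1:3 pp2:1 pp3:1
Op 6: fork(P1) -> P3. 4 ppages; refcounts: pp0:1 pp1:4 pp2:2 pp3:1
Op 7: write(P3, v0, 131). refcount(pp2)=2>1 -> COPY to pp4. 5 ppages; refcounts: pp0:1 pp1:4 pp2:1 pp3:1 pp4:1
Op 8: write(P0, v0, 187). refcount(pp0)=1 -> write in place. 5 ppages; refcounts: pp0:1 pp1:4 pp2:1 pp3:1 pp4:1
Op 9: write(P0, v0, 137). refcount(pp0)=1 -> write in place. 5 ppages; refcounts: pp0:1 pp1:4 pp2:1 pp3:1 pp4:1

yes yes no yes no no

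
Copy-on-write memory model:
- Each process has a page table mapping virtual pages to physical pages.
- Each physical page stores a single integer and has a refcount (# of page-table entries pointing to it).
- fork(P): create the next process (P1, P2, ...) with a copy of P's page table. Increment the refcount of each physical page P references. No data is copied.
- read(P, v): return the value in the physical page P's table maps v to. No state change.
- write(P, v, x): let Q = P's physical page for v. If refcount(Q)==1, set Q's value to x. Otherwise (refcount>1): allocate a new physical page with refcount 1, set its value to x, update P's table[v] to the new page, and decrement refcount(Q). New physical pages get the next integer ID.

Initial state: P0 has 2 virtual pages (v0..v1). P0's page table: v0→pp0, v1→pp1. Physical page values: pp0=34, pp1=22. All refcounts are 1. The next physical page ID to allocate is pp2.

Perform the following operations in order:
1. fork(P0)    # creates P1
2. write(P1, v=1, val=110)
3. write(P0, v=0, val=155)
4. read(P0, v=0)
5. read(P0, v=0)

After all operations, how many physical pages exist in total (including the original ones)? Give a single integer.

Answer: 4

Derivation:
Op 1: fork(P0) -> P1. 2 ppages; refcounts: pp0:2 pp1:2
Op 2: write(P1, v1, 110). refcount(pp1)=2>1 -> COPY to pp2. 3 ppages; refcounts: pp0:2 pp1:1 pp2:1
Op 3: write(P0, v0, 155). refcount(pp0)=2>1 -> COPY to pp3. 4 ppages; refcounts: pp0:1 pp1:1 pp2:1 pp3:1
Op 4: read(P0, v0) -> 155. No state change.
Op 5: read(P0, v0) -> 155. No state change.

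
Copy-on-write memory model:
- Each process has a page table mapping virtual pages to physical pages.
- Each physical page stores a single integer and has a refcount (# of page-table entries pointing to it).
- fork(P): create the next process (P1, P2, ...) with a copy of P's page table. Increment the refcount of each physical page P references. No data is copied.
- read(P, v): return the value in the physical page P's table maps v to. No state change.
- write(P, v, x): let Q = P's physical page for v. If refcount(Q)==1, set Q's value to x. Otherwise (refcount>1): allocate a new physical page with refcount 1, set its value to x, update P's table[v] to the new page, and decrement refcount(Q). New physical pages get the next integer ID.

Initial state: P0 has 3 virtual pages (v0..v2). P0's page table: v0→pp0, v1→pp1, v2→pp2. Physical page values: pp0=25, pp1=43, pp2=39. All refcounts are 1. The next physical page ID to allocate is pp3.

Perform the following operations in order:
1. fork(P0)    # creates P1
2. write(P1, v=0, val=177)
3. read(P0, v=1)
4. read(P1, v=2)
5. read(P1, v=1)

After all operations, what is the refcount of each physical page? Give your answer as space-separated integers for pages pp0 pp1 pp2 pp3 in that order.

Answer: 1 2 2 1

Derivation:
Op 1: fork(P0) -> P1. 3 ppages; refcounts: pp0:2 pp1:2 pp2:2
Op 2: write(P1, v0, 177). refcount(pp0)=2>1 -> COPY to pp3. 4 ppages; refcounts: pp0:1 pp1:2 pp2:2 pp3:1
Op 3: read(P0, v1) -> 43. No state change.
Op 4: read(P1, v2) -> 39. No state change.
Op 5: read(P1, v1) -> 43. No state change.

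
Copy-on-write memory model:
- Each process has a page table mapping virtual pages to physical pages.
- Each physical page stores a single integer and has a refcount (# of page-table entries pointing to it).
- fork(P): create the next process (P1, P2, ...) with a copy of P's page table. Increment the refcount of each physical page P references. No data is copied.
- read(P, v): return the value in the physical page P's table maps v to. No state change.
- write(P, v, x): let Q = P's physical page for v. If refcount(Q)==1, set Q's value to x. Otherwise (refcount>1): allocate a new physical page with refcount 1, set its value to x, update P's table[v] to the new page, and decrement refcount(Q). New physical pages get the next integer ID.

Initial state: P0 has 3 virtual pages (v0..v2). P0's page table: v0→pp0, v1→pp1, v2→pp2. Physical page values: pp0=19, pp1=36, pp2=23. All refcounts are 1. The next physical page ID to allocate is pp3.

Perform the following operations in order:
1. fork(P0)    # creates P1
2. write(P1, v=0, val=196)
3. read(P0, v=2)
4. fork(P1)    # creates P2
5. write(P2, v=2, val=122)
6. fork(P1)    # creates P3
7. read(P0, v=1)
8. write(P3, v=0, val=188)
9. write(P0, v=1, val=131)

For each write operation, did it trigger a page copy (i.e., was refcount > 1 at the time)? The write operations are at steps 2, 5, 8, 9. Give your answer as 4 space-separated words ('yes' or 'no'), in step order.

Op 1: fork(P0) -> P1. 3 ppages; refcounts: pp0:2 pp1:2 pp2:2
Op 2: write(P1, v0, 196). refcount(pp0)=2>1 -> COPY to pp3. 4 ppages; refcounts: pp0:1 pp1:2 pp2:2 pp3:1
Op 3: read(P0, v2) -> 23. No state change.
Op 4: fork(P1) -> P2. 4 ppages; refcounts: pp0:1 pp1:3 pp2:3 pp3:2
Op 5: write(P2, v2, 122). refcount(pp2)=3>1 -> COPY to pp4. 5 ppages; refcounts: pp0:1 pp1:3 pp2:2 pp3:2 pp4:1
Op 6: fork(P1) -> P3. 5 ppages; refcounts: pp0:1 pp1:4 pp2:3 pp3:3 pp4:1
Op 7: read(P0, v1) -> 36. No state change.
Op 8: write(P3, v0, 188). refcount(pp3)=3>1 -> COPY to pp5. 6 ppages; refcounts: pp0:1 pp1:4 pp2:3 pp3:2 pp4:1 pp5:1
Op 9: write(P0, v1, 131). refcount(pp1)=4>1 -> COPY to pp6. 7 ppages; refcounts: pp0:1 pp1:3 pp2:3 pp3:2 pp4:1 pp5:1 pp6:1

yes yes yes yes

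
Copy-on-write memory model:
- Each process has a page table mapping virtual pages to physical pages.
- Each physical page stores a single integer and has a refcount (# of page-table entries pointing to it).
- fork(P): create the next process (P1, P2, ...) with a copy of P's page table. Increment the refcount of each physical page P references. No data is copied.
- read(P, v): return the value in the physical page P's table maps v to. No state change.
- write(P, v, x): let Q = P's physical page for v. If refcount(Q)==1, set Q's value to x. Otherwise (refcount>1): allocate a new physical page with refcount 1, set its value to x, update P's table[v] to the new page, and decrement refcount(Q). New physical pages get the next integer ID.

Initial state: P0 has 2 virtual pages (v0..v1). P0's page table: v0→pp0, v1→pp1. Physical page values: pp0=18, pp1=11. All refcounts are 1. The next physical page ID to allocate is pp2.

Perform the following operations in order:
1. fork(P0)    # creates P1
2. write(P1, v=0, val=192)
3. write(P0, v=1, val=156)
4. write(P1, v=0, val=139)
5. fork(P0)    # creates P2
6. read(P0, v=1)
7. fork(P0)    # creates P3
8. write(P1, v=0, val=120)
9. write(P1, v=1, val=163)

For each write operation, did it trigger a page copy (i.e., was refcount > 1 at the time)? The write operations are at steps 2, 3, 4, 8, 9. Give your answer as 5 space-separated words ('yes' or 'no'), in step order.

Op 1: fork(P0) -> P1. 2 ppages; refcounts: pp0:2 pp1:2
Op 2: write(P1, v0, 192). refcount(pp0)=2>1 -> COPY to pp2. 3 ppages; refcounts: pp0:1 pp1:2 pp2:1
Op 3: write(P0, v1, 156). refcount(pp1)=2>1 -> COPY to pp3. 4 ppages; refcounts: pp0:1 pp1:1 pp2:1 pp3:1
Op 4: write(P1, v0, 139). refcount(pp2)=1 -> write in place. 4 ppages; refcounts: pp0:1 pp1:1 pp2:1 pp3:1
Op 5: fork(P0) -> P2. 4 ppages; refcounts: pp0:2 pp1:1 pp2:1 pp3:2
Op 6: read(P0, v1) -> 156. No state change.
Op 7: fork(P0) -> P3. 4 ppages; refcounts: pp0:3 pp1:1 pp2:1 pp3:3
Op 8: write(P1, v0, 120). refcount(pp2)=1 -> write in place. 4 ppages; refcounts: pp0:3 pp1:1 pp2:1 pp3:3
Op 9: write(P1, v1, 163). refcount(pp1)=1 -> write in place. 4 ppages; refcounts: pp0:3 pp1:1 pp2:1 pp3:3

yes yes no no no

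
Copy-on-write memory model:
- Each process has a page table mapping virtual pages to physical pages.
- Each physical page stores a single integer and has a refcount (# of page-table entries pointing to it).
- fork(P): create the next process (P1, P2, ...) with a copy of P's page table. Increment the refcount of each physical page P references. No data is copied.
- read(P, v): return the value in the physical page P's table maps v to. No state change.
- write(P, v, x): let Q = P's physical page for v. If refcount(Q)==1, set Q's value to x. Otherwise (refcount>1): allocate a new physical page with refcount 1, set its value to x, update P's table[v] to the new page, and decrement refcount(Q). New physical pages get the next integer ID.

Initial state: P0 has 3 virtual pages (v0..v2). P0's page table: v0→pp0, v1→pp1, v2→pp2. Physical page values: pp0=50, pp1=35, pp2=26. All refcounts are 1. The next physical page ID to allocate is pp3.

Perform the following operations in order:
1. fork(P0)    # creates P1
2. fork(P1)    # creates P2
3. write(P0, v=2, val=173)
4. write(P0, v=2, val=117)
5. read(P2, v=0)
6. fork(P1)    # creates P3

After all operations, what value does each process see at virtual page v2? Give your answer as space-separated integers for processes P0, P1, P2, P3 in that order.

Answer: 117 26 26 26

Derivation:
Op 1: fork(P0) -> P1. 3 ppages; refcounts: pp0:2 pp1:2 pp2:2
Op 2: fork(P1) -> P2. 3 ppages; refcounts: pp0:3 pp1:3 pp2:3
Op 3: write(P0, v2, 173). refcount(pp2)=3>1 -> COPY to pp3. 4 ppages; refcounts: pp0:3 pp1:3 pp2:2 pp3:1
Op 4: write(P0, v2, 117). refcount(pp3)=1 -> write in place. 4 ppages; refcounts: pp0:3 pp1:3 pp2:2 pp3:1
Op 5: read(P2, v0) -> 50. No state change.
Op 6: fork(P1) -> P3. 4 ppages; refcounts: pp0:4 pp1:4 pp2:3 pp3:1
P0: v2 -> pp3 = 117
P1: v2 -> pp2 = 26
P2: v2 -> pp2 = 26
P3: v2 -> pp2 = 26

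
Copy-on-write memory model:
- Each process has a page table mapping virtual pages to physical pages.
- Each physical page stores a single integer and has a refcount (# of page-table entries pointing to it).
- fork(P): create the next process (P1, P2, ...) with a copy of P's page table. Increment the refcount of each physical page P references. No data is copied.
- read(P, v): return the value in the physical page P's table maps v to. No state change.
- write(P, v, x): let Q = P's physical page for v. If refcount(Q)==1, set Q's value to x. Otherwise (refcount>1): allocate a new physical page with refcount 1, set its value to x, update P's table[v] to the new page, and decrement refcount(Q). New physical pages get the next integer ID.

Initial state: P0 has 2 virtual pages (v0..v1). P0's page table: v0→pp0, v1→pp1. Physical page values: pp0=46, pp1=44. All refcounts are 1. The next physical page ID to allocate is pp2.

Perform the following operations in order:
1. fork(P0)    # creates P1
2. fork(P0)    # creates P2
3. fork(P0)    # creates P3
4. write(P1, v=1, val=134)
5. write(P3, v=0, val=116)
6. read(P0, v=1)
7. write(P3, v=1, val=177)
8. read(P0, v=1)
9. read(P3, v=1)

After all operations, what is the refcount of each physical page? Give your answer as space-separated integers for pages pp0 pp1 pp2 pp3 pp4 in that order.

Op 1: fork(P0) -> P1. 2 ppages; refcounts: pp0:2 pp1:2
Op 2: fork(P0) -> P2. 2 ppages; refcounts: pp0:3 pp1:3
Op 3: fork(P0) -> P3. 2 ppages; refcounts: pp0:4 pp1:4
Op 4: write(P1, v1, 134). refcount(pp1)=4>1 -> COPY to pp2. 3 ppages; refcounts: pp0:4 pp1:3 pp2:1
Op 5: write(P3, v0, 116). refcount(pp0)=4>1 -> COPY to pp3. 4 ppages; refcounts: pp0:3 pp1:3 pp2:1 pp3:1
Op 6: read(P0, v1) -> 44. No state change.
Op 7: write(P3, v1, 177). refcount(pp1)=3>1 -> COPY to pp4. 5 ppages; refcounts: pp0:3 pp1:2 pp2:1 pp3:1 pp4:1
Op 8: read(P0, v1) -> 44. No state change.
Op 9: read(P3, v1) -> 177. No state change.

Answer: 3 2 1 1 1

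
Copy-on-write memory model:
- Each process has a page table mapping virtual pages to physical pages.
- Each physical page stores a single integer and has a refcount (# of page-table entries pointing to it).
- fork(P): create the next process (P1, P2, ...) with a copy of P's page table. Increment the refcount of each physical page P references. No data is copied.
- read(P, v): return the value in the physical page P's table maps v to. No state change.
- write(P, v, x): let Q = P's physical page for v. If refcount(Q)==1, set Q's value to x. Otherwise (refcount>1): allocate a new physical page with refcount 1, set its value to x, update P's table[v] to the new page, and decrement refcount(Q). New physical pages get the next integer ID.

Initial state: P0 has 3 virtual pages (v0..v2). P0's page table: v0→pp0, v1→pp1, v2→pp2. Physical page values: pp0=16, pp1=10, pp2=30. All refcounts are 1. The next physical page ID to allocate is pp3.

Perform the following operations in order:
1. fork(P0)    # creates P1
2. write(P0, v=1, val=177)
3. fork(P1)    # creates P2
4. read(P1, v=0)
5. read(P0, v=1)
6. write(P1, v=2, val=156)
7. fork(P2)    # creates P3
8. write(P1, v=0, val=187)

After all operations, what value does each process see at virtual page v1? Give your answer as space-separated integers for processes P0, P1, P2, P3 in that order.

Op 1: fork(P0) -> P1. 3 ppages; refcounts: pp0:2 pp1:2 pp2:2
Op 2: write(P0, v1, 177). refcount(pp1)=2>1 -> COPY to pp3. 4 ppages; refcounts: pp0:2 pp1:1 pp2:2 pp3:1
Op 3: fork(P1) -> P2. 4 ppages; refcounts: pp0:3 pp1:2 pp2:3 pp3:1
Op 4: read(P1, v0) -> 16. No state change.
Op 5: read(P0, v1) -> 177. No state change.
Op 6: write(P1, v2, 156). refcount(pp2)=3>1 -> COPY to pp4. 5 ppages; refcounts: pp0:3 pp1:2 pp2:2 pp3:1 pp4:1
Op 7: fork(P2) -> P3. 5 ppages; refcounts: pp0:4 pp1:3 pp2:3 pp3:1 pp4:1
Op 8: write(P1, v0, 187). refcount(pp0)=4>1 -> COPY to pp5. 6 ppages; refcounts: pp0:3 pp1:3 pp2:3 pp3:1 pp4:1 pp5:1
P0: v1 -> pp3 = 177
P1: v1 -> pp1 = 10
P2: v1 -> pp1 = 10
P3: v1 -> pp1 = 10

Answer: 177 10 10 10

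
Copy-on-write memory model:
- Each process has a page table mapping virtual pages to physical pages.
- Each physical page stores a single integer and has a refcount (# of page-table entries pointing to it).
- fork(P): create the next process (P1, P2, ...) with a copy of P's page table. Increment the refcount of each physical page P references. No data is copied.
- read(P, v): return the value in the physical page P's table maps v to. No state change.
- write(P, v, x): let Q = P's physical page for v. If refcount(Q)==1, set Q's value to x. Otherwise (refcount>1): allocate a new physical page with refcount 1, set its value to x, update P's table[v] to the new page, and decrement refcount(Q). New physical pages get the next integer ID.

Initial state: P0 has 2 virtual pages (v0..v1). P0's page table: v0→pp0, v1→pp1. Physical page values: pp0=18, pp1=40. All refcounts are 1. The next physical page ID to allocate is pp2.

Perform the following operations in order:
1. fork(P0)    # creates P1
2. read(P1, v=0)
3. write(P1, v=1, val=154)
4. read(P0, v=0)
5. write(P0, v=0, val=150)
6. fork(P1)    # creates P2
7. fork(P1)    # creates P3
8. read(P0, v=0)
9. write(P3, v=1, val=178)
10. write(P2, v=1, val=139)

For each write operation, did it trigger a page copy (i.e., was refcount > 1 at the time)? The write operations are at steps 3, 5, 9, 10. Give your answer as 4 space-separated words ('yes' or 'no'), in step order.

Op 1: fork(P0) -> P1. 2 ppages; refcounts: pp0:2 pp1:2
Op 2: read(P1, v0) -> 18. No state change.
Op 3: write(P1, v1, 154). refcount(pp1)=2>1 -> COPY to pp2. 3 ppages; refcounts: pp0:2 pp1:1 pp2:1
Op 4: read(P0, v0) -> 18. No state change.
Op 5: write(P0, v0, 150). refcount(pp0)=2>1 -> COPY to pp3. 4 ppages; refcounts: pp0:1 pp1:1 pp2:1 pp3:1
Op 6: fork(P1) -> P2. 4 ppages; refcounts: pp0:2 pp1:1 pp2:2 pp3:1
Op 7: fork(P1) -> P3. 4 ppages; refcounts: pp0:3 pp1:1 pp2:3 pp3:1
Op 8: read(P0, v0) -> 150. No state change.
Op 9: write(P3, v1, 178). refcount(pp2)=3>1 -> COPY to pp4. 5 ppages; refcounts: pp0:3 pp1:1 pp2:2 pp3:1 pp4:1
Op 10: write(P2, v1, 139). refcount(pp2)=2>1 -> COPY to pp5. 6 ppages; refcounts: pp0:3 pp1:1 pp2:1 pp3:1 pp4:1 pp5:1

yes yes yes yes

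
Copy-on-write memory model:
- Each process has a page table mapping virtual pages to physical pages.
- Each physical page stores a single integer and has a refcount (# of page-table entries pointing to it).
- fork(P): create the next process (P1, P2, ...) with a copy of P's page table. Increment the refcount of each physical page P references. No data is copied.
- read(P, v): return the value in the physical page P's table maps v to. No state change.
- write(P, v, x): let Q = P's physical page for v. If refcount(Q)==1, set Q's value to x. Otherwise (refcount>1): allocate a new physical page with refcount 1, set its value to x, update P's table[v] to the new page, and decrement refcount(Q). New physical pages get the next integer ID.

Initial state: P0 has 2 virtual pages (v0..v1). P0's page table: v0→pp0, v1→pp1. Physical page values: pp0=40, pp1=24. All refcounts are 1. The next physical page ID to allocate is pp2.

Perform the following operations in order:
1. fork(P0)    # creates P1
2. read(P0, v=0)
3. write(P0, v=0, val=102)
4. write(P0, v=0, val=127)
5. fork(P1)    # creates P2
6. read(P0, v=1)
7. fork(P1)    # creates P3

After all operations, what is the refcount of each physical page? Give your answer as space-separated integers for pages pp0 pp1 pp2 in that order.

Op 1: fork(P0) -> P1. 2 ppages; refcounts: pp0:2 pp1:2
Op 2: read(P0, v0) -> 40. No state change.
Op 3: write(P0, v0, 102). refcount(pp0)=2>1 -> COPY to pp2. 3 ppages; refcounts: pp0:1 pp1:2 pp2:1
Op 4: write(P0, v0, 127). refcount(pp2)=1 -> write in place. 3 ppages; refcounts: pp0:1 pp1:2 pp2:1
Op 5: fork(P1) -> P2. 3 ppages; refcounts: pp0:2 pp1:3 pp2:1
Op 6: read(P0, v1) -> 24. No state change.
Op 7: fork(P1) -> P3. 3 ppages; refcounts: pp0:3 pp1:4 pp2:1

Answer: 3 4 1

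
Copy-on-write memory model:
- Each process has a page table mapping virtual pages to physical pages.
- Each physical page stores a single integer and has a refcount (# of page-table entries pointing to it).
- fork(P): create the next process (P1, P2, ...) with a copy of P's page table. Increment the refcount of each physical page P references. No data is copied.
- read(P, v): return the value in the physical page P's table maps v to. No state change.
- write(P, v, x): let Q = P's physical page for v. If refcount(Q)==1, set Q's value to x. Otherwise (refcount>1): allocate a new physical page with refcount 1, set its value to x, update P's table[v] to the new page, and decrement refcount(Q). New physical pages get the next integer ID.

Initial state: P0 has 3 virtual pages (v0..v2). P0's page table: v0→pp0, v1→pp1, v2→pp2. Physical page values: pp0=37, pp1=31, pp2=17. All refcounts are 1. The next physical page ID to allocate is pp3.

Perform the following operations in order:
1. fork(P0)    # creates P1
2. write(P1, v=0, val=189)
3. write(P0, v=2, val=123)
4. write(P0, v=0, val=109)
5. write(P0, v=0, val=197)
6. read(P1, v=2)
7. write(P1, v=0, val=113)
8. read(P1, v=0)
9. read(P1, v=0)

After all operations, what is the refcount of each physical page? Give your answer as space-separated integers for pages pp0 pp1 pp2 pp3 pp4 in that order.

Op 1: fork(P0) -> P1. 3 ppages; refcounts: pp0:2 pp1:2 pp2:2
Op 2: write(P1, v0, 189). refcount(pp0)=2>1 -> COPY to pp3. 4 ppages; refcounts: pp0:1 pp1:2 pp2:2 pp3:1
Op 3: write(P0, v2, 123). refcount(pp2)=2>1 -> COPY to pp4. 5 ppages; refcounts: pp0:1 pp1:2 pp2:1 pp3:1 pp4:1
Op 4: write(P0, v0, 109). refcount(pp0)=1 -> write in place. 5 ppages; refcounts: pp0:1 pp1:2 pp2:1 pp3:1 pp4:1
Op 5: write(P0, v0, 197). refcount(pp0)=1 -> write in place. 5 ppages; refcounts: pp0:1 pp1:2 pp2:1 pp3:1 pp4:1
Op 6: read(P1, v2) -> 17. No state change.
Op 7: write(P1, v0, 113). refcount(pp3)=1 -> write in place. 5 ppages; refcounts: pp0:1 pp1:2 pp2:1 pp3:1 pp4:1
Op 8: read(P1, v0) -> 113. No state change.
Op 9: read(P1, v0) -> 113. No state change.

Answer: 1 2 1 1 1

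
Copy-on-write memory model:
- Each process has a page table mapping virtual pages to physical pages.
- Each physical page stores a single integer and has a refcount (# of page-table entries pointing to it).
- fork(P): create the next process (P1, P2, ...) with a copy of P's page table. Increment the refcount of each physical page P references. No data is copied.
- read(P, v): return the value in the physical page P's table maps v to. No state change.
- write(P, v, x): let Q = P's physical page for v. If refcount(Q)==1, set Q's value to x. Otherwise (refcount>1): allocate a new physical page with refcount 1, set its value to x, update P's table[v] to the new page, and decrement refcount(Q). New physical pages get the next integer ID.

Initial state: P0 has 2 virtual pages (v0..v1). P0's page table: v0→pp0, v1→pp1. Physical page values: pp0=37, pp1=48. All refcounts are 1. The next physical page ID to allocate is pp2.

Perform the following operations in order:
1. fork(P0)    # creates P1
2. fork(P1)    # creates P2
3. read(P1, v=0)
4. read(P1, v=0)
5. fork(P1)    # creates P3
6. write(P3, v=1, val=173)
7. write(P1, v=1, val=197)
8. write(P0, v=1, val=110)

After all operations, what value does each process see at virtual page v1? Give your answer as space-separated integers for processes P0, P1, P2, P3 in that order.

Op 1: fork(P0) -> P1. 2 ppages; refcounts: pp0:2 pp1:2
Op 2: fork(P1) -> P2. 2 ppages; refcounts: pp0:3 pp1:3
Op 3: read(P1, v0) -> 37. No state change.
Op 4: read(P1, v0) -> 37. No state change.
Op 5: fork(P1) -> P3. 2 ppages; refcounts: pp0:4 pp1:4
Op 6: write(P3, v1, 173). refcount(pp1)=4>1 -> COPY to pp2. 3 ppages; refcounts: pp0:4 pp1:3 pp2:1
Op 7: write(P1, v1, 197). refcount(pp1)=3>1 -> COPY to pp3. 4 ppages; refcounts: pp0:4 pp1:2 pp2:1 pp3:1
Op 8: write(P0, v1, 110). refcount(pp1)=2>1 -> COPY to pp4. 5 ppages; refcounts: pp0:4 pp1:1 pp2:1 pp3:1 pp4:1
P0: v1 -> pp4 = 110
P1: v1 -> pp3 = 197
P2: v1 -> pp1 = 48
P3: v1 -> pp2 = 173

Answer: 110 197 48 173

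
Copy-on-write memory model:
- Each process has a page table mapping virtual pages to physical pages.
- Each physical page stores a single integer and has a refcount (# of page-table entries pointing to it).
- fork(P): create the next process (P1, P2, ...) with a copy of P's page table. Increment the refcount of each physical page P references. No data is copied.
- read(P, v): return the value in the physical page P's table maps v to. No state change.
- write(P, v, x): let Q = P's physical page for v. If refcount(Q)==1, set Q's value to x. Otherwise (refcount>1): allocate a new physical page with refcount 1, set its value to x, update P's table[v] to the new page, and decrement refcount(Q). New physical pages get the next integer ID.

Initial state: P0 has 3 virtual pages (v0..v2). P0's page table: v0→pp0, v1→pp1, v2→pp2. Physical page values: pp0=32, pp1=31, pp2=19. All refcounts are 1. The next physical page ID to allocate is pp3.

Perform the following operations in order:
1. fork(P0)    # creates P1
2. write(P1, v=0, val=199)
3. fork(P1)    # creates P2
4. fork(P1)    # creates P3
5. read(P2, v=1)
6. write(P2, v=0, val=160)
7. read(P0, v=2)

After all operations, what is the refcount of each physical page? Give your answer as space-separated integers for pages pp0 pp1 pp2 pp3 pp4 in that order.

Op 1: fork(P0) -> P1. 3 ppages; refcounts: pp0:2 pp1:2 pp2:2
Op 2: write(P1, v0, 199). refcount(pp0)=2>1 -> COPY to pp3. 4 ppages; refcounts: pp0:1 pp1:2 pp2:2 pp3:1
Op 3: fork(P1) -> P2. 4 ppages; refcounts: pp0:1 pp1:3 pp2:3 pp3:2
Op 4: fork(P1) -> P3. 4 ppages; refcounts: pp0:1 pp1:4 pp2:4 pp3:3
Op 5: read(P2, v1) -> 31. No state change.
Op 6: write(P2, v0, 160). refcount(pp3)=3>1 -> COPY to pp4. 5 ppages; refcounts: pp0:1 pp1:4 pp2:4 pp3:2 pp4:1
Op 7: read(P0, v2) -> 19. No state change.

Answer: 1 4 4 2 1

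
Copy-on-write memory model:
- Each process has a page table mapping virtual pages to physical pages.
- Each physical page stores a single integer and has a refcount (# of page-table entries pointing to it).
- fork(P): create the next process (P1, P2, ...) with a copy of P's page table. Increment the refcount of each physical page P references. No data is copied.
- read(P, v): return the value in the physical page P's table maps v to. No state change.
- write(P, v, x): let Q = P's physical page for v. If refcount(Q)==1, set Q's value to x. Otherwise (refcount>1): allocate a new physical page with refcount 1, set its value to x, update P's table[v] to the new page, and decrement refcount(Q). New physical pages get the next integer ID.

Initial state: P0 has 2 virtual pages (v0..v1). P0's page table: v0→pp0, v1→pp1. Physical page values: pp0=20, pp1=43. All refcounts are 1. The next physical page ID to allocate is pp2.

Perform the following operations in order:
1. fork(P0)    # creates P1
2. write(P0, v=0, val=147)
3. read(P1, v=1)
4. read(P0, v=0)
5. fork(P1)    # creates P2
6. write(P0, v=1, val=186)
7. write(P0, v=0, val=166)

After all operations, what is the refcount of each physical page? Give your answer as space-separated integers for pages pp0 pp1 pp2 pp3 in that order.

Op 1: fork(P0) -> P1. 2 ppages; refcounts: pp0:2 pp1:2
Op 2: write(P0, v0, 147). refcount(pp0)=2>1 -> COPY to pp2. 3 ppages; refcounts: pp0:1 pp1:2 pp2:1
Op 3: read(P1, v1) -> 43. No state change.
Op 4: read(P0, v0) -> 147. No state change.
Op 5: fork(P1) -> P2. 3 ppages; refcounts: pp0:2 pp1:3 pp2:1
Op 6: write(P0, v1, 186). refcount(pp1)=3>1 -> COPY to pp3. 4 ppages; refcounts: pp0:2 pp1:2 pp2:1 pp3:1
Op 7: write(P0, v0, 166). refcount(pp2)=1 -> write in place. 4 ppages; refcounts: pp0:2 pp1:2 pp2:1 pp3:1

Answer: 2 2 1 1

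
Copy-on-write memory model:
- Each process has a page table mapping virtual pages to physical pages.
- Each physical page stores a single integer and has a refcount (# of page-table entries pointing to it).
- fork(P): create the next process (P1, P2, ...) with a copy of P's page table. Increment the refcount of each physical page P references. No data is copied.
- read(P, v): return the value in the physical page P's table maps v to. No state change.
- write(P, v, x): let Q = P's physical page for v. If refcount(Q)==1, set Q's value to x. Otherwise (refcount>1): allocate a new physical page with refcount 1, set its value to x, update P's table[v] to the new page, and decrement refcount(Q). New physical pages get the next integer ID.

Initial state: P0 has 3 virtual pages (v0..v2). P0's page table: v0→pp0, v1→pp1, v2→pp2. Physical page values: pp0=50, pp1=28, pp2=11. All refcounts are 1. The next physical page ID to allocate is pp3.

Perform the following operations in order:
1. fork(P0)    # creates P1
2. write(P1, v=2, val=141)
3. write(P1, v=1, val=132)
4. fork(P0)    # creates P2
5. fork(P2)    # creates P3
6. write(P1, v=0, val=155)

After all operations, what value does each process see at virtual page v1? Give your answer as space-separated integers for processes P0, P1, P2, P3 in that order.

Op 1: fork(P0) -> P1. 3 ppages; refcounts: pp0:2 pp1:2 pp2:2
Op 2: write(P1, v2, 141). refcount(pp2)=2>1 -> COPY to pp3. 4 ppages; refcounts: pp0:2 pp1:2 pp2:1 pp3:1
Op 3: write(P1, v1, 132). refcount(pp1)=2>1 -> COPY to pp4. 5 ppages; refcounts: pp0:2 pp1:1 pp2:1 pp3:1 pp4:1
Op 4: fork(P0) -> P2. 5 ppages; refcounts: pp0:3 pp1:2 pp2:2 pp3:1 pp4:1
Op 5: fork(P2) -> P3. 5 ppages; refcounts: pp0:4 pp1:3 pp2:3 pp3:1 pp4:1
Op 6: write(P1, v0, 155). refcount(pp0)=4>1 -> COPY to pp5. 6 ppages; refcounts: pp0:3 pp1:3 pp2:3 pp3:1 pp4:1 pp5:1
P0: v1 -> pp1 = 28
P1: v1 -> pp4 = 132
P2: v1 -> pp1 = 28
P3: v1 -> pp1 = 28

Answer: 28 132 28 28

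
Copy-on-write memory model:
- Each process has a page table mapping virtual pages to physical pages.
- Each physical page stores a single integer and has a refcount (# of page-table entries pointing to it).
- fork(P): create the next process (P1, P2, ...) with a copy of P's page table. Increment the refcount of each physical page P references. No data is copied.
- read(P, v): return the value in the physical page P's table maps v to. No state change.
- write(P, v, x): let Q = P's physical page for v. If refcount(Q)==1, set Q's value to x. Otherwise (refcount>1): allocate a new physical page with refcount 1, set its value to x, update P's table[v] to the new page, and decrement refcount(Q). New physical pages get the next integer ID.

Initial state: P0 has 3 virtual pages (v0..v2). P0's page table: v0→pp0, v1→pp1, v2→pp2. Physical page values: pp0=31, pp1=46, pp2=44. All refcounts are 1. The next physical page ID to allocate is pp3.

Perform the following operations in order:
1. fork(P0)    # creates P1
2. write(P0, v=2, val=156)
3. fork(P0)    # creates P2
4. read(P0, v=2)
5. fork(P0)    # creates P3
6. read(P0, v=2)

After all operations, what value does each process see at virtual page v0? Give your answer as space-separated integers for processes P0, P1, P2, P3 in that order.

Op 1: fork(P0) -> P1. 3 ppages; refcounts: pp0:2 pp1:2 pp2:2
Op 2: write(P0, v2, 156). refcount(pp2)=2>1 -> COPY to pp3. 4 ppages; refcounts: pp0:2 pp1:2 pp2:1 pp3:1
Op 3: fork(P0) -> P2. 4 ppages; refcounts: pp0:3 pp1:3 pp2:1 pp3:2
Op 4: read(P0, v2) -> 156. No state change.
Op 5: fork(P0) -> P3. 4 ppages; refcounts: pp0:4 pp1:4 pp2:1 pp3:3
Op 6: read(P0, v2) -> 156. No state change.
P0: v0 -> pp0 = 31
P1: v0 -> pp0 = 31
P2: v0 -> pp0 = 31
P3: v0 -> pp0 = 31

Answer: 31 31 31 31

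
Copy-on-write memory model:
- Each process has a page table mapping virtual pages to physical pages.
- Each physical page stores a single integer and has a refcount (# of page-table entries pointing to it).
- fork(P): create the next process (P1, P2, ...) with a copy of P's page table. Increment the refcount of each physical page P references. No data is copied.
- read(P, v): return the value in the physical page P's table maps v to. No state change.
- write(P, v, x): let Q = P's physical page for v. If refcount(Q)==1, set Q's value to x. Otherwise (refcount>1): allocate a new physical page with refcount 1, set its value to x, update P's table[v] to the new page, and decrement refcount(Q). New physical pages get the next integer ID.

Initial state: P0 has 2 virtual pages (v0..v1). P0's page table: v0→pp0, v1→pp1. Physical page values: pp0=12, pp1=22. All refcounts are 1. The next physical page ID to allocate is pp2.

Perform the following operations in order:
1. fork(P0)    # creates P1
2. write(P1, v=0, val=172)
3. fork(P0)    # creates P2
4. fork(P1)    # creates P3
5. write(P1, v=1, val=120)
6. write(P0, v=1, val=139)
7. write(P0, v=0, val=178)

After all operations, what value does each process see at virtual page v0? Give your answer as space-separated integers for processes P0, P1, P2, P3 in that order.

Op 1: fork(P0) -> P1. 2 ppages; refcounts: pp0:2 pp1:2
Op 2: write(P1, v0, 172). refcount(pp0)=2>1 -> COPY to pp2. 3 ppages; refcounts: pp0:1 pp1:2 pp2:1
Op 3: fork(P0) -> P2. 3 ppages; refcounts: pp0:2 pp1:3 pp2:1
Op 4: fork(P1) -> P3. 3 ppages; refcounts: pp0:2 pp1:4 pp2:2
Op 5: write(P1, v1, 120). refcount(pp1)=4>1 -> COPY to pp3. 4 ppages; refcounts: pp0:2 pp1:3 pp2:2 pp3:1
Op 6: write(P0, v1, 139). refcount(pp1)=3>1 -> COPY to pp4. 5 ppages; refcounts: pp0:2 pp1:2 pp2:2 pp3:1 pp4:1
Op 7: write(P0, v0, 178). refcount(pp0)=2>1 -> COPY to pp5. 6 ppages; refcounts: pp0:1 pp1:2 pp2:2 pp3:1 pp4:1 pp5:1
P0: v0 -> pp5 = 178
P1: v0 -> pp2 = 172
P2: v0 -> pp0 = 12
P3: v0 -> pp2 = 172

Answer: 178 172 12 172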